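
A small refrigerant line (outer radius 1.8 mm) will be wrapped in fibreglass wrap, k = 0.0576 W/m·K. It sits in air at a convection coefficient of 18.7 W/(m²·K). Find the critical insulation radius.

r_cr ≈ 3.08 mm

For a cylinder r_cr = k/h = 0.0576/18.7
r_cr = 3.08 mm; since the bare radius (1.8 mm) is below r_cr, adding a thin layer of insulation will *increase* heat loss.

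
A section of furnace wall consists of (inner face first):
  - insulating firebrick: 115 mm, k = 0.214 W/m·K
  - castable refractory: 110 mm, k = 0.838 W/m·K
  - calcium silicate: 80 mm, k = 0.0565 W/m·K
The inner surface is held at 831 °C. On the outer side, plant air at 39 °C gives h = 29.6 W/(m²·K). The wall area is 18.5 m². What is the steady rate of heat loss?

Model the wall as resistances in series:
R_insulating firebrick = L/(kA) = 0.115/(0.214×18.5) = 0.02905 K/W
R_castable refractory = L/(kA) = 0.11/(0.838×18.5) = 0.007095 K/W
R_calcium silicate = L/(kA) = 0.08/(0.0565×18.5) = 0.07654 K/W
R_outer film = 1/(h_o·A) = 1/(29.6×18.5) = 0.001826 K/W
R_total = 0.1145 K/W
Q = ΔT / R_total = 792 / 0.1145

Q ≈ 6920 W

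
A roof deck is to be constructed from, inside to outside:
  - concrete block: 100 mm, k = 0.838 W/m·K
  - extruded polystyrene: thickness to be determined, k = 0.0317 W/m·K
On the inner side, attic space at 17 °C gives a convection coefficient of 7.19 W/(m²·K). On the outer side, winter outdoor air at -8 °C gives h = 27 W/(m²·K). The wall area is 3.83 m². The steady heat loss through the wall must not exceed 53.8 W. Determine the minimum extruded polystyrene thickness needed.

Thermal resistances in series:
R_inner film = 1/(h_i·A) = 1/(7.19×3.83) = 0.03631 K/W
R_concrete block = L/(kA) = 0.1/(0.838×3.83) = 0.03116 K/W
R_outer film = 1/(h_o·A) = 1/(27×3.83) = 0.00967 K/W
Sum of the known resistances R_other = 0.07714 K/W
Required total resistance R_tot = ΔT/Q_allow = 25/53.8 = 0.4647 K/W
R_extruded polystyrene = R_tot − R_other = 0.3875 K/W
L = R·k·A = 0.3875×0.0317×3.83

L ≈ 47.1 mm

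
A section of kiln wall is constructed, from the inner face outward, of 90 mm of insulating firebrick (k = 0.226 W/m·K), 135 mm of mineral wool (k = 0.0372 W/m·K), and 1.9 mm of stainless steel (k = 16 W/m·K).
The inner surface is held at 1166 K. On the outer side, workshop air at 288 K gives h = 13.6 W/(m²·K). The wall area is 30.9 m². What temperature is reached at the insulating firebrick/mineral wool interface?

T ≈ 1080 K

Using the resistance-network approach (series):
R_insulating firebrick = L/(kA) = 0.09/(0.226×30.9) = 0.01289 K/W
R_mineral wool = L/(kA) = 0.135/(0.0372×30.9) = 0.1174 K/W
R_stainless steel = L/(kA) = 0.0019/(16×30.9) = 3.843×10^-6 K/W
R_outer film = 1/(h_o·A) = 1/(13.6×30.9) = 0.00238 K/W
R_total = 0.1327 K/W;  Q = ΔT/R_total = 878/0.1327 = 6616 W
T_interface = T_inner − Q·ΣR(inner→interface) = 1166 − 6620×0.01289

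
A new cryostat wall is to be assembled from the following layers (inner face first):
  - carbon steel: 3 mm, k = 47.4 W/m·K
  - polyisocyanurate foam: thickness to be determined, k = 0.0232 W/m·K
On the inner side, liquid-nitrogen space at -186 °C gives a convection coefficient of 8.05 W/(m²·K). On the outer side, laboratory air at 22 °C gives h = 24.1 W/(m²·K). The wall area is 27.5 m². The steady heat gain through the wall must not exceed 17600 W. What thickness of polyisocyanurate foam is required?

L ≈ 3.69 mm

Thermal resistances in series:
R_inner film = 1/(h_i·A) = 1/(8.05×27.5) = 0.004517 K/W
R_carbon steel = L/(kA) = 0.003/(47.4×27.5) = 2.301×10^-6 K/W
R_outer film = 1/(h_o·A) = 1/(24.1×27.5) = 0.001509 K/W
Sum of the known resistances R_other = 0.006028 K/W
Required total resistance R_tot = ΔT/Q_allow = 208/17600 = 0.01182 K/W
R_polyisocyanurate foam = R_tot − R_other = 0.00579 K/W
L = R·k·A = 0.00579×0.0232×27.5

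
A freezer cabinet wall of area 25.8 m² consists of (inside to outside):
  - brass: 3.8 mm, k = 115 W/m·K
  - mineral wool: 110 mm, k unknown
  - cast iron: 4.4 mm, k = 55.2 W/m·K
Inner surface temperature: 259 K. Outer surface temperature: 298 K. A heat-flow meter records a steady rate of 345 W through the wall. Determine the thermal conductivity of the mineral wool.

k ≈ 0.0377 W/(m·K)

Treating each layer as a thermal resistance in series:
R_brass = L/(kA) = 0.0038/(115×25.8) = 1.281×10^-6 K/W
R_cast iron = L/(kA) = 0.0044/(55.2×25.8) = 3.09×10^-6 K/W
Sum of known resistances R_other = 4.37×10^-6 K/W
Total R = ΔT/Q = 39/345 = 0.113 K/W
R_mineral wool = R_total − R_other = 0.113 K/W
k = L/(R·A) = 0.11/(0.113×25.8)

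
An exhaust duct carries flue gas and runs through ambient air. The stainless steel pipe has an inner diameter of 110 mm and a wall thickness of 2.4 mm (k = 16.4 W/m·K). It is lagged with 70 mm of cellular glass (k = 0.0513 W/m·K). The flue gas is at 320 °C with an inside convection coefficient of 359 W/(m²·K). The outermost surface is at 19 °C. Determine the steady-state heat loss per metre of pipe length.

Radial resistances (cylindrical: R_cond = ln(r_o/r_i)/(2πkL), R_conv = 1/(h·2πrL)):
R_inner film = 1/(h_i·2πr₁L) = 1/(359×2π×0.055×1) = 0.008061 K/W
R_stainless steel pipe wall = ln(57.4/55)/(2π×16.4×1) = 4.145×10^-4 K/W
R_cellular glass = ln(127.4/57.4)/(2π×0.0513×1) = 2.474 K/W
R_total = 2.482 K/W
Q = ΔT/R_total = 301/2.482

q′ ≈ 121 W/m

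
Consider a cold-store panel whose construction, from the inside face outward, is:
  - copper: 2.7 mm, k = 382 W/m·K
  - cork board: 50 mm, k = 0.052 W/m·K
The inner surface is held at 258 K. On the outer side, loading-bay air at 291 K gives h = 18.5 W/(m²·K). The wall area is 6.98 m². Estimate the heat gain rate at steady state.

Q ≈ 227 W

Using the resistance-network approach (series):
R_copper = L/(kA) = 0.0027/(382×6.98) = 1.013×10^-6 K/W
R_cork board = L/(kA) = 0.05/(0.052×6.98) = 0.1378 K/W
R_outer film = 1/(h_o·A) = 1/(18.5×6.98) = 0.007744 K/W
R_total = 0.1455 K/W
Q = ΔT / R_total = 33 / 0.1455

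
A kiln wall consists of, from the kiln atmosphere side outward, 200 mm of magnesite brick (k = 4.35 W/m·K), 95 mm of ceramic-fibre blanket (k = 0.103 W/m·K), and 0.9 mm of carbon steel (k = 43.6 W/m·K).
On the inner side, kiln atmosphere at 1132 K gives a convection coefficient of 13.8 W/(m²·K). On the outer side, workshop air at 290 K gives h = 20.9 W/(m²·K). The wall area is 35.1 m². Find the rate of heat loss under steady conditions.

Series thermal resistances:
R_inner film = 1/(h_i·A) = 1/(13.8×35.1) = 0.002064 K/W
R_magnesite brick = L/(kA) = 0.2/(4.35×35.1) = 0.00131 K/W
R_ceramic-fibre blanket = L/(kA) = 0.095/(0.103×35.1) = 0.02628 K/W
R_carbon steel = L/(kA) = 0.0009/(43.6×35.1) = 5.881×10^-7 K/W
R_outer film = 1/(h_o·A) = 1/(20.9×35.1) = 0.001363 K/W
R_total = 0.03102 K/W
Q = ΔT / R_total = 842 / 0.03102

Q ≈ 27100 W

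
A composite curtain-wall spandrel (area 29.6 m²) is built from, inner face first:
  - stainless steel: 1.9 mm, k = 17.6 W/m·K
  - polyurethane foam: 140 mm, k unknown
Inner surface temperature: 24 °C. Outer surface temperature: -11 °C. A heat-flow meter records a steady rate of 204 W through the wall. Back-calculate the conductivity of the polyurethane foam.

Model the wall as resistances in series:
R_stainless steel = L/(kA) = 0.0019/(17.6×29.6) = 3.647×10^-6 K/W
Sum of known resistances R_other = 3.647×10^-6 K/W
Total R = ΔT/Q = 35/204 = 0.1716 K/W
R_polyurethane foam = R_total − R_other = 0.1716 K/W
k = L/(R·A) = 0.14/(0.1716×29.6)

k ≈ 0.0276 W/(m·K)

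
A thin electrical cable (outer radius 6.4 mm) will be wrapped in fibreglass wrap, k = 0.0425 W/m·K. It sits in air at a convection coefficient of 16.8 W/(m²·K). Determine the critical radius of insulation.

r_cr ≈ 2.53 mm

For a cylinder r_cr = k/h = 0.0425/16.8
r_cr = 2.53 mm; since the bare radius (6.4 mm) is above r_cr, any added insulation will reduce heat loss.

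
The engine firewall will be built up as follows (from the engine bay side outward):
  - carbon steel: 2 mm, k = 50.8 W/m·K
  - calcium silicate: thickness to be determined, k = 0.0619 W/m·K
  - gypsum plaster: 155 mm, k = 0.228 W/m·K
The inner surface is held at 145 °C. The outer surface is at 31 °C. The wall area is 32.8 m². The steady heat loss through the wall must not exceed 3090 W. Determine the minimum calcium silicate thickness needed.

Treating each layer as a thermal resistance in series:
R_carbon steel = L/(kA) = 0.002/(50.8×32.8) = 1.2×10^-6 K/W
R_gypsum plaster = L/(kA) = 0.155/(0.228×32.8) = 0.02073 K/W
Sum of the known resistances R_other = 0.02073 K/W
Required total resistance R_tot = ΔT/Q_allow = 114/3090 = 0.03689 K/W
R_calcium silicate = R_tot − R_other = 0.01617 K/W
L = R·k·A = 0.01617×0.0619×32.8

L ≈ 32.8 mm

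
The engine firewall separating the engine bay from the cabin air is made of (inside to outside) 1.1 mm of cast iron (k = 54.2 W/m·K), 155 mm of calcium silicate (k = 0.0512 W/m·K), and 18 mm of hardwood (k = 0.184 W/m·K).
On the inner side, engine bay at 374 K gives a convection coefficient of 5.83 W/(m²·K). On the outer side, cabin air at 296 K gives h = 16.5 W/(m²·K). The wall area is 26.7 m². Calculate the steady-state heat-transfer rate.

Q ≈ 620 W

Using the resistance-network approach (series):
R_inner film = 1/(h_i·A) = 1/(5.83×26.7) = 0.006424 K/W
R_cast iron = L/(kA) = 0.0011/(54.2×26.7) = 7.601×10^-7 K/W
R_calcium silicate = L/(kA) = 0.155/(0.0512×26.7) = 0.1134 K/W
R_hardwood = L/(kA) = 0.018/(0.184×26.7) = 0.003664 K/W
R_outer film = 1/(h_o·A) = 1/(16.5×26.7) = 0.00227 K/W
R_total = 0.1257 K/W
Q = ΔT / R_total = 78 / 0.1257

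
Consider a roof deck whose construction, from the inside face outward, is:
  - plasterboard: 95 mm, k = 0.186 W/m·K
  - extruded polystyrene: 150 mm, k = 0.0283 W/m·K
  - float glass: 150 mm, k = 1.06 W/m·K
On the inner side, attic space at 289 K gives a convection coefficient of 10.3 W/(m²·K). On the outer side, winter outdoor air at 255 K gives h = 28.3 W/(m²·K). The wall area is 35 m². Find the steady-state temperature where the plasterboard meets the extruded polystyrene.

T ≈ 286 K

Series thermal resistances:
R_inner film = 1/(h_i·A) = 1/(10.3×35) = 0.002774 K/W
R_plasterboard = L/(kA) = 0.095/(0.186×35) = 0.01459 K/W
R_extruded polystyrene = L/(kA) = 0.15/(0.0283×35) = 0.1514 K/W
R_float glass = L/(kA) = 0.15/(1.06×35) = 0.004043 K/W
R_outer film = 1/(h_o·A) = 1/(28.3×35) = 0.00101 K/W
R_total = 0.1739 K/W;  Q = ΔT/R_total = 34/0.1739 = 195.6 W
T_interface = T_inner − Q·ΣR(inner→interface) = 289 − 196×0.01737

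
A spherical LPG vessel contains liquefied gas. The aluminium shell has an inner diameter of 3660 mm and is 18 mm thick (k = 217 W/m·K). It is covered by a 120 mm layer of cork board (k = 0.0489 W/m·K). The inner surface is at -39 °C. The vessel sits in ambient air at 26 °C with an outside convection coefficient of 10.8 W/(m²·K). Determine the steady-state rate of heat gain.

For a spherical shell R = (1/r₁ − 1/r₂)/(4πk); film R = 1/(h·4πr²). In series:
R_aluminium shell = (1/1.83 − 1/1.848)/(4π×217) = 1.952×10^-6 K/W
R_cork board = (1/1.848 − 1/1.968)/(4π×0.0489) = 0.0537 K/W
R_outer film = 1/(h·4πr_o²) = 1/(10.8×4π×1.968²) = 0.001902 K/W
R_total = 0.0556 K/W
Q = ΔT/R_total = 65/0.0556

Q ≈ 1170 W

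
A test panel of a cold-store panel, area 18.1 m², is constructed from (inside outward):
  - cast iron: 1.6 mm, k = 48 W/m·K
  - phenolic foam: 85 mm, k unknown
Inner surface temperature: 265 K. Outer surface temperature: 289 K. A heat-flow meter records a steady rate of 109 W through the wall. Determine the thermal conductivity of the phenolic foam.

Thermal resistances in series:
R_cast iron = L/(kA) = 0.0016/(48×18.1) = 1.842×10^-6 K/W
Sum of known resistances R_other = 1.842×10^-6 K/W
Total R = ΔT/Q = 24/109 = 0.2202 K/W
R_phenolic foam = R_total − R_other = 0.2202 K/W
k = L/(R·A) = 0.085/(0.2202×18.1)

k ≈ 0.0213 W/(m·K)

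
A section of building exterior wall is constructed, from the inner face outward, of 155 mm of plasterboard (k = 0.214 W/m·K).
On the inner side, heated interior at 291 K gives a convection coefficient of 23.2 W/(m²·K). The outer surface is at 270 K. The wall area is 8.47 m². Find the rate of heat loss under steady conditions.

Thermal resistances in series:
R_inner film = 1/(h_i·A) = 1/(23.2×8.47) = 0.005089 K/W
R_plasterboard = L/(kA) = 0.155/(0.214×8.47) = 0.08551 K/W
R_total = 0.0906 K/W
Q = ΔT / R_total = 21 / 0.0906

Q ≈ 232 W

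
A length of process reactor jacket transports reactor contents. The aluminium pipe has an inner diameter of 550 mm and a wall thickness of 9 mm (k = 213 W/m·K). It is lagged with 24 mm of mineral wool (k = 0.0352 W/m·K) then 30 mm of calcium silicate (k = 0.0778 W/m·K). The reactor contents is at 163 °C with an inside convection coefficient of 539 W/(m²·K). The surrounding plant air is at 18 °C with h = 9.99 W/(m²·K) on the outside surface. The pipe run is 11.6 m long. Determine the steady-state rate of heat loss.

For a radial system each layer contributes R = ln(r_out/r_in)/(2πkL); films add R = 1/(hA).
R_inner film = 1/(h_i·2πr₁L) = 1/(539×2π×0.275×11.6) = 9.256×10^-5 K/W
R_aluminium pipe wall = ln(284/275)/(2π×213×11.6) = 2.074×10^-6 K/W
R_mineral wool = ln(308/284)/(2π×0.0352×11.6) = 0.03162 K/W
R_calcium silicate = ln(338/308)/(2π×0.0778×11.6) = 0.01639 K/W
R_outer film = 1/(h_o·2πr_oL) = 1/(9.99×2π×0.338×11.6) = 0.004063 K/W
R_total = 0.05217 K/W
Q = ΔT/R_total = 145/0.05217

Q ≈ 2780 W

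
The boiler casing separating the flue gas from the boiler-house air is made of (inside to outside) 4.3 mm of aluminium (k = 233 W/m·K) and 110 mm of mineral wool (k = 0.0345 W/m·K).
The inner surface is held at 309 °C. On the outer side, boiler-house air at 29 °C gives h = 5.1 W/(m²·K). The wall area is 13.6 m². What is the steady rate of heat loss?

Q ≈ 1130 W

Using the resistance-network approach (series):
R_aluminium = L/(kA) = 0.0043/(233×13.6) = 1.357×10^-6 K/W
R_mineral wool = L/(kA) = 0.11/(0.0345×13.6) = 0.2344 K/W
R_outer film = 1/(h_o·A) = 1/(5.1×13.6) = 0.01442 K/W
R_total = 0.2489 K/W
Q = ΔT / R_total = 280 / 0.2489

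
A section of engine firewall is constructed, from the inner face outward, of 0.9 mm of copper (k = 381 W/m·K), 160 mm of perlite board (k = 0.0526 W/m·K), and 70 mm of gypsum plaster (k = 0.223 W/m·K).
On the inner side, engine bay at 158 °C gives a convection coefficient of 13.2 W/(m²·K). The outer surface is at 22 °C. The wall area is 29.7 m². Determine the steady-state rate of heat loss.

Q ≈ 1180 W

Thermal resistances in series:
R_inner film = 1/(h_i·A) = 1/(13.2×29.7) = 0.002551 K/W
R_copper = L/(kA) = 0.0009/(381×29.7) = 7.954×10^-8 K/W
R_perlite board = L/(kA) = 0.16/(0.0526×29.7) = 0.1024 K/W
R_gypsum plaster = L/(kA) = 0.07/(0.223×29.7) = 0.01057 K/W
R_total = 0.1155 K/W
Q = ΔT / R_total = 136 / 0.1155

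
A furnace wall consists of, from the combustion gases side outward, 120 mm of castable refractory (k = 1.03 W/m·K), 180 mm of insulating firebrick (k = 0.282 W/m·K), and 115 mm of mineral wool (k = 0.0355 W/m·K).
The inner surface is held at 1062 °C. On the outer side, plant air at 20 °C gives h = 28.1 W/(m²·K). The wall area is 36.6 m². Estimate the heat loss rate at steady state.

Q ≈ 9460 W

Treating each layer as a thermal resistance in series:
R_castable refractory = L/(kA) = 0.12/(1.03×36.6) = 0.003183 K/W
R_insulating firebrick = L/(kA) = 0.18/(0.282×36.6) = 0.01744 K/W
R_mineral wool = L/(kA) = 0.115/(0.0355×36.6) = 0.08851 K/W
R_outer film = 1/(h_o·A) = 1/(28.1×36.6) = 9.723×10^-4 K/W
R_total = 0.1101 K/W
Q = ΔT / R_total = 1042 / 0.1101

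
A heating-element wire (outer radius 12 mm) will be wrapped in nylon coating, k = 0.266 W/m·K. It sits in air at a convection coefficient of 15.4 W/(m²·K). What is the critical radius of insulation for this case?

r_cr ≈ 17.3 mm

For a cylinder r_cr = k/h = 0.266/15.4
r_cr = 17.3 mm; since the bare radius (12 mm) is below r_cr, adding a thin layer of insulation will *increase* heat loss.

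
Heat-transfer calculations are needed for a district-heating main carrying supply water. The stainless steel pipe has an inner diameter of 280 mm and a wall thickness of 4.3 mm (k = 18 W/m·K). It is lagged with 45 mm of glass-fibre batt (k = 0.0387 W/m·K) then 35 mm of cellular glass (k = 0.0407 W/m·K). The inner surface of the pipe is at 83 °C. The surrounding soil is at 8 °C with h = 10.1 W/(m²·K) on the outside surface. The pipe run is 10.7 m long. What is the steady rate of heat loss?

Q ≈ 434 W

For a radial system each layer contributes R = ln(r_out/r_in)/(2πkL); films add R = 1/(hA).
R_stainless steel pipe wall = ln(144.3/140)/(2π×18×10.7) = 2.5×10^-5 K/W
R_glass-fibre batt = ln(189.3/144.3)/(2π×0.0387×10.7) = 0.1043 K/W
R_cellular glass = ln(224.3/189.3)/(2π×0.0407×10.7) = 0.062 K/W
R_outer film = 1/(h_o·2πr_oL) = 1/(10.1×2π×0.2243×10.7) = 0.006566 K/W
R_total = 0.1729 K/W
Q = ΔT/R_total = 75/0.1729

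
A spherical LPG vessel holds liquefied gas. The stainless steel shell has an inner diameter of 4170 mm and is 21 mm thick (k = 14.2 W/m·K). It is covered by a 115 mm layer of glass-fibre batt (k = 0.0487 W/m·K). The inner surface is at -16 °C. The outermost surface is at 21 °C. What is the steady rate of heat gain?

Spherical conduction: R = (1/r_in − 1/r_out)/(4πk) per layer; series-sum.
R_stainless steel shell = (1/2.085 − 1/2.106)/(4π×14.2) = 2.68×10^-5 K/W
R_glass-fibre batt = (1/2.106 − 1/2.221)/(4π×0.0487) = 0.04017 K/W
R_total = 0.0402 K/W
Q = ΔT/R_total = 37/0.0402

Q ≈ 920 W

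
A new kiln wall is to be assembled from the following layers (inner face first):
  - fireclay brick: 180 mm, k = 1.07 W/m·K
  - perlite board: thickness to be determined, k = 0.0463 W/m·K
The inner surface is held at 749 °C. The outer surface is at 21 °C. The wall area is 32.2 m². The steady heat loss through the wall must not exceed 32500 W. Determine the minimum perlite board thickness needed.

L ≈ 25.6 mm

Using the resistance-network approach (series):
R_fireclay brick = L/(kA) = 0.18/(1.07×32.2) = 0.005224 K/W
Sum of the known resistances R_other = 0.005224 K/W
Required total resistance R_tot = ΔT/Q_allow = 728/32500 = 0.0224 K/W
R_perlite board = R_tot − R_other = 0.01718 K/W
L = R·k·A = 0.01718×0.0463×32.2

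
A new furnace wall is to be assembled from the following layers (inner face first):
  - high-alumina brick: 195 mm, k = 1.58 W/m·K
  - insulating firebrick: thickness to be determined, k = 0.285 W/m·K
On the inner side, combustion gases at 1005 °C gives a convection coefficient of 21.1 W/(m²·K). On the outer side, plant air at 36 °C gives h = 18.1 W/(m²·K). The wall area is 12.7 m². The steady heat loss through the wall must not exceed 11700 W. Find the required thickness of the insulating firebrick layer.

Thermal resistances in series:
R_inner film = 1/(h_i·A) = 1/(21.1×12.7) = 0.003732 K/W
R_high-alumina brick = L/(kA) = 0.195/(1.58×12.7) = 0.009718 K/W
R_outer film = 1/(h_o·A) = 1/(18.1×12.7) = 0.00435 K/W
Sum of the known resistances R_other = 0.0178 K/W
Required total resistance R_tot = ΔT/Q_allow = 969/11700 = 0.08282 K/W
R_insulating firebrick = R_tot − R_other = 0.06502 K/W
L = R·k·A = 0.06502×0.285×12.7

L ≈ 235 mm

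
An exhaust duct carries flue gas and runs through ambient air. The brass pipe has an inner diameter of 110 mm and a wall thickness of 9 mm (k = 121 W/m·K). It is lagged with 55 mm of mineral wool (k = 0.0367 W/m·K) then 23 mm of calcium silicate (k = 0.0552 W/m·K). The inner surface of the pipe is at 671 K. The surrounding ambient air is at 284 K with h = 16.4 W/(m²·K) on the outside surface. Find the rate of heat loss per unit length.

For a radial system each layer contributes R = ln(r_out/r_in)/(2πkL); films add R = 1/(hA).
R_brass pipe wall = ln(64/55)/(2π×121×1) = 1.993×10^-4 K/W
R_mineral wool = ln(119/64)/(2π×0.0367×1) = 2.69 K/W
R_calcium silicate = ln(142/119)/(2π×0.0552×1) = 0.5095 K/W
R_outer film = 1/(h_o·2πr_oL) = 1/(16.4×2π×0.142×1) = 0.06834 K/W
R_total = 3.268 K/W
Q = ΔT/R_total = 387/3.268

q′ ≈ 118 W/m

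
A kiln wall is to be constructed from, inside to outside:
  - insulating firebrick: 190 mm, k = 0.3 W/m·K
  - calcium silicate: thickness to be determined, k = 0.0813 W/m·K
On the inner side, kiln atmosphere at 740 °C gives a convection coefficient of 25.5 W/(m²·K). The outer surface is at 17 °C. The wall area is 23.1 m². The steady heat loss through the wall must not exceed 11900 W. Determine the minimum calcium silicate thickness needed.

L ≈ 59.4 mm

Treating each layer as a thermal resistance in series:
R_inner film = 1/(h_i·A) = 1/(25.5×23.1) = 0.001698 K/W
R_insulating firebrick = L/(kA) = 0.19/(0.3×23.1) = 0.02742 K/W
Sum of the known resistances R_other = 0.02911 K/W
Required total resistance R_tot = ΔT/Q_allow = 723/11900 = 0.06076 K/W
R_calcium silicate = R_tot − R_other = 0.03164 K/W
L = R·k·A = 0.03164×0.0813×23.1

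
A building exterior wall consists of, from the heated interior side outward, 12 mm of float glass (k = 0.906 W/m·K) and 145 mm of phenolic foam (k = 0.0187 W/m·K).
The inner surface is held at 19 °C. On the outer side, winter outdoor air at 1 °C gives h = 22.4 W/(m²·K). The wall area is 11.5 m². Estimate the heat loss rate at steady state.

Series thermal resistances:
R_float glass = L/(kA) = 0.012/(0.906×11.5) = 0.001152 K/W
R_phenolic foam = L/(kA) = 0.145/(0.0187×11.5) = 0.6743 K/W
R_outer film = 1/(h_o·A) = 1/(22.4×11.5) = 0.003882 K/W
R_total = 0.6793 K/W
Q = ΔT / R_total = 18 / 0.6793

Q ≈ 26.5 W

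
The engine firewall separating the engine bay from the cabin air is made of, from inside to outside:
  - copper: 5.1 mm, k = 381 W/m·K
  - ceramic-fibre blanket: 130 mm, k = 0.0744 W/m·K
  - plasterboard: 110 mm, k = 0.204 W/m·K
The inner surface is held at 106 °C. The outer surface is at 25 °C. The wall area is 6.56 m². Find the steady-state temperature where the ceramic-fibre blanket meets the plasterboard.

Treating each layer as a thermal resistance in series:
R_copper = L/(kA) = 0.0051/(381×6.56) = 2.041×10^-6 K/W
R_ceramic-fibre blanket = L/(kA) = 0.13/(0.0744×6.56) = 0.2664 K/W
R_plasterboard = L/(kA) = 0.11/(0.204×6.56) = 0.0822 K/W
R_total = 0.3486 K/W;  Q = ΔT/R_total = 81/0.3486 = 232.4 W
T_interface = T_inner − Q·ΣR(inner→interface) = 106 − 232×0.2664

T ≈ 44.1 °C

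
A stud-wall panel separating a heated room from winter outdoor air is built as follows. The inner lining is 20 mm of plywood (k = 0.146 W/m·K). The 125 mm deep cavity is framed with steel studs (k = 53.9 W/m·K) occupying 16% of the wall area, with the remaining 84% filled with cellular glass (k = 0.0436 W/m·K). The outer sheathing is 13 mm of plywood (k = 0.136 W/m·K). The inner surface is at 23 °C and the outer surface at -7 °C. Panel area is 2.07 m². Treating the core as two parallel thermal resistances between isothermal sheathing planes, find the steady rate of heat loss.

Sheathing layers in series; stud and cavity paths in parallel between them.
R_inner = 0.02/(0.146×2.07) = 0.06618 K/W
R_stud  = 0.125/(53.9×0.16×2.07) = 0.007002 K/W
R_cav   = 0.125/(0.0436×0.84×2.07) = 1.649 K/W
1/R_core = 1/R_stud + 1/R_cav → R_core = 0.006973 K/W
R_outer = 0.013/(0.136×2.07) = 0.04618 K/W
R_total = 0.1193 K/W
Q = ΔT/R_total = 30/0.1193

Q ≈ 251 W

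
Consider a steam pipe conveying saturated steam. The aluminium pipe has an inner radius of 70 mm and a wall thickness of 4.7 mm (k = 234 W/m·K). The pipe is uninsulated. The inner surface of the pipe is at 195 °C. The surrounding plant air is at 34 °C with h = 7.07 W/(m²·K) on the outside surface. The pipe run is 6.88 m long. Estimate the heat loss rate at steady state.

Cylindrical conduction, so R = ln(r₂/r₁)/(2πkL) per layer, in series:
R_aluminium pipe wall = ln(74.7/70)/(2π×234×6.88) = 6.424×10^-6 K/W
R_outer film = 1/(h_o·2πr_oL) = 1/(7.07×2π×0.0747×6.88) = 0.0438 K/W
R_total = 0.04381 K/W
Q = ΔT/R_total = 161/0.04381

Q ≈ 3680 W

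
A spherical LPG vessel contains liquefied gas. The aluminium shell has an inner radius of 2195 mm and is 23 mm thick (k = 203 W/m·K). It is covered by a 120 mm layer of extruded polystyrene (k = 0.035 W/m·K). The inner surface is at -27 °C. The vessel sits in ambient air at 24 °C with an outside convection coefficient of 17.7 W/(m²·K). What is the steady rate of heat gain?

Each spherical layer contributes R = (1/r_i − 1/r_o)/(4πk):
R_aluminium shell = (1/2.195 − 1/2.218)/(4π×203) = 1.852×10^-6 K/W
R_extruded polystyrene = (1/2.218 − 1/2.338)/(4π×0.035) = 0.05261 K/W
R_outer film = 1/(h·4πr_o²) = 1/(17.7×4π×2.338²) = 8.225×10^-4 K/W
R_total = 0.05344 K/W
Q = ΔT/R_total = 51/0.05344

Q ≈ 954 W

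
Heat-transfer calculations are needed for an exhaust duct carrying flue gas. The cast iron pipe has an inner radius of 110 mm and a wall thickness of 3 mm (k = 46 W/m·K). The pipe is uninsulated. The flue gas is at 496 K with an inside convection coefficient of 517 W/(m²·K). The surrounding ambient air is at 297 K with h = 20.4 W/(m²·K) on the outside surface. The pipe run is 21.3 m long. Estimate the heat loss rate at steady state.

Q ≈ 58900 W

Radial resistances (cylindrical: R_cond = ln(r_o/r_i)/(2πkL), R_conv = 1/(h·2πrL)):
R_inner film = 1/(h_i·2πr₁L) = 1/(517×2π×0.11×21.3) = 1.314×10^-4 K/W
R_cast iron pipe wall = ln(113/110)/(2π×46×21.3) = 4.371×10^-6 K/W
R_outer film = 1/(h_o·2πr_oL) = 1/(20.4×2π×0.113×21.3) = 0.003241 K/W
R_total = 0.003377 K/W
Q = ΔT/R_total = 199/0.003377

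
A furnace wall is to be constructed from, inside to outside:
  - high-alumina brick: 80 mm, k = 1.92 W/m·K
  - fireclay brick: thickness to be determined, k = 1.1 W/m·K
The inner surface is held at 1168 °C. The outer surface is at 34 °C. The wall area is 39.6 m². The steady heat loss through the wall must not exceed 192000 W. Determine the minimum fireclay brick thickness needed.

Using the resistance-network approach (series):
R_high-alumina brick = L/(kA) = 0.08/(1.92×39.6) = 0.001052 K/W
Sum of the known resistances R_other = 0.001052 K/W
Required total resistance R_tot = ΔT/Q_allow = 1134/192000 = 0.005906 K/W
R_fireclay brick = R_tot − R_other = 0.004854 K/W
L = R·k·A = 0.004854×1.1×39.6

L ≈ 211 mm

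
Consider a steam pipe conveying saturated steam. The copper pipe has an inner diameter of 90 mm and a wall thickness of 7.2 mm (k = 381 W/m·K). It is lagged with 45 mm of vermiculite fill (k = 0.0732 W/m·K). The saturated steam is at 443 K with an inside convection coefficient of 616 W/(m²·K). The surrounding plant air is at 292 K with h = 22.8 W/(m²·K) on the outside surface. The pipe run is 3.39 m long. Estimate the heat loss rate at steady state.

Radial resistances (cylindrical: R_cond = ln(r_o/r_i)/(2πkL), R_conv = 1/(h·2πrL)):
R_inner film = 1/(h_i·2πr₁L) = 1/(616×2π×0.045×3.39) = 0.001694 K/W
R_copper pipe wall = ln(52.2/45)/(2π×381×3.39) = 1.829×10^-5 K/W
R_vermiculite fill = ln(97.2/52.2)/(2π×0.0732×3.39) = 0.3987 K/W
R_outer film = 1/(h_o·2πr_oL) = 1/(22.8×2π×0.0972×3.39) = 0.02118 K/W
R_total = 0.4216 K/W
Q = ΔT/R_total = 151/0.4216

Q ≈ 358 W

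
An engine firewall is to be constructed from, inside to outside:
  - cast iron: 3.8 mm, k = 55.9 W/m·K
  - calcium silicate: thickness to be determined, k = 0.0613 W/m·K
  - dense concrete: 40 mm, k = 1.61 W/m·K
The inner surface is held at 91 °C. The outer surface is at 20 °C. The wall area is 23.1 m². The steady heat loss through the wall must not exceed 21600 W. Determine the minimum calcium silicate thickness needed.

Using the resistance-network approach (series):
R_cast iron = L/(kA) = 0.0038/(55.9×23.1) = 2.943×10^-6 K/W
R_dense concrete = L/(kA) = 0.04/(1.61×23.1) = 0.001076 K/W
Sum of the known resistances R_other = 0.001078 K/W
Required total resistance R_tot = ΔT/Q_allow = 71/21600 = 0.003287 K/W
R_calcium silicate = R_tot − R_other = 0.002209 K/W
L = R·k·A = 0.002209×0.0613×23.1

L ≈ 3.13 mm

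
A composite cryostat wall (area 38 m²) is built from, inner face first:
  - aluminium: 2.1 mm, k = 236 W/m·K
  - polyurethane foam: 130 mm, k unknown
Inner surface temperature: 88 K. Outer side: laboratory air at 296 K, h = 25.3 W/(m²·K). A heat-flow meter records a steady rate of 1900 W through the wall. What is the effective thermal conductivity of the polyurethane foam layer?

k ≈ 0.0315 W/(m·K)

Treating each layer as a thermal resistance in series:
R_aluminium = L/(kA) = 0.0021/(236×38) = 2.342×10^-7 K/W
R_outer film = 1/(h_o·A) = 1/(25.3×38) = 0.00104 K/W
Sum of known resistances R_other = 0.00104 K/W
Total R = ΔT/Q = 208/1900 = 0.1095 K/W
R_polyurethane foam = R_total − R_other = 0.1084 K/W
k = L/(R·A) = 0.13/(0.1084×38)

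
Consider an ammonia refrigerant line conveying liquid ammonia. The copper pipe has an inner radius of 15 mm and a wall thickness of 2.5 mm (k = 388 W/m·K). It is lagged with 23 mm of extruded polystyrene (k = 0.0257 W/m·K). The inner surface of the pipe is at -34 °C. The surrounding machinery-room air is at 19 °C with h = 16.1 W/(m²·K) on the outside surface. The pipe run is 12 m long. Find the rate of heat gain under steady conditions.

Q ≈ 117 W

Cylindrical conduction, so R = ln(r₂/r₁)/(2πkL) per layer, in series:
R_copper pipe wall = ln(17.5/15)/(2π×388×12) = 5.269×10^-6 K/W
R_extruded polystyrene = ln(40.5/17.5)/(2π×0.0257×12) = 0.433 K/W
R_outer film = 1/(h_o·2πr_oL) = 1/(16.1×2π×0.0405×12) = 0.02034 K/W
R_total = 0.4534 K/W
Q = ΔT/R_total = 53/0.4534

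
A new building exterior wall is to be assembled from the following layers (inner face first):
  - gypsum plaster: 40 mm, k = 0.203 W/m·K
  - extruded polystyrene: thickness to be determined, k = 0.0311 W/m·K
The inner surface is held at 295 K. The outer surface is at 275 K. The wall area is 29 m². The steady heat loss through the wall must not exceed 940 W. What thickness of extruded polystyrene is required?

L ≈ 13.1 mm

Thermal resistances in series:
R_gypsum plaster = L/(kA) = 0.04/(0.203×29) = 0.006795 K/W
Sum of the known resistances R_other = 0.006795 K/W
Required total resistance R_tot = ΔT/Q_allow = 20/940 = 0.02128 K/W
R_extruded polystyrene = R_tot − R_other = 0.01448 K/W
L = R·k·A = 0.01448×0.0311×29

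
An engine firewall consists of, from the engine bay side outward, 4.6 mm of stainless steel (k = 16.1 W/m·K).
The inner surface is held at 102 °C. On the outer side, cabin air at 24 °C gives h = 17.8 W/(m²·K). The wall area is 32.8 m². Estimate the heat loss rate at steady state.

Model the wall as resistances in series:
R_stainless steel = L/(kA) = 0.0046/(16.1×32.8) = 8.711×10^-6 K/W
R_outer film = 1/(h_o·A) = 1/(17.8×32.8) = 0.001713 K/W
R_total = 0.001722 K/W
Q = ΔT / R_total = 78 / 0.001722

Q ≈ 45300 W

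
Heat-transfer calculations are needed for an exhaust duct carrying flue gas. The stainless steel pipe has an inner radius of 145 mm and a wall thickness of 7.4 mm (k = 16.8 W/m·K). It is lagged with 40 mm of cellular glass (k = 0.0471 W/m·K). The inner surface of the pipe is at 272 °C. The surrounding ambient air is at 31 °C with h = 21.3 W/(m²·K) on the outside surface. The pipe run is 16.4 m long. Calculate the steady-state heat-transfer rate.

Q ≈ 4780 W

Cylindrical conduction, so R = ln(r₂/r₁)/(2πkL) per layer, in series:
R_stainless steel pipe wall = ln(152.4/145)/(2π×16.8×16.4) = 2.875×10^-5 K/W
R_cellular glass = ln(192.4/152.4)/(2π×0.0471×16.4) = 0.04802 K/W
R_outer film = 1/(h_o·2πr_oL) = 1/(21.3×2π×0.1924×16.4) = 0.002368 K/W
R_total = 0.05042 K/W
Q = ΔT/R_total = 241/0.05042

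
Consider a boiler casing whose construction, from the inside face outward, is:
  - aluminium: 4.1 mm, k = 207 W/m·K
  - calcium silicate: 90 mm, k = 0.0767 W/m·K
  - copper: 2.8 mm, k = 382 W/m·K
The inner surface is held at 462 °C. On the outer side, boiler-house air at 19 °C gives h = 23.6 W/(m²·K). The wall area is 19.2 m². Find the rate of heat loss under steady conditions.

Treating each layer as a thermal resistance in series:
R_aluminium = L/(kA) = 0.0041/(207×19.2) = 1.032×10^-6 K/W
R_calcium silicate = L/(kA) = 0.09/(0.0767×19.2) = 0.06111 K/W
R_copper = L/(kA) = 0.0028/(382×19.2) = 3.818×10^-7 K/W
R_outer film = 1/(h_o·A) = 1/(23.6×19.2) = 0.002207 K/W
R_total = 0.06332 K/W
Q = ΔT / R_total = 443 / 0.06332

Q ≈ 7000 W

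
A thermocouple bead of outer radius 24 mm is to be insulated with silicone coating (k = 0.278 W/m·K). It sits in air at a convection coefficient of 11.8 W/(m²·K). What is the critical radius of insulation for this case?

r_cr ≈ 47.1 mm

For a sphere r_cr = 2k/h = 2×0.278/11.8
r_cr = 47.1 mm; since the bare radius (24 mm) is below r_cr, adding a thin layer of insulation will *increase* heat loss.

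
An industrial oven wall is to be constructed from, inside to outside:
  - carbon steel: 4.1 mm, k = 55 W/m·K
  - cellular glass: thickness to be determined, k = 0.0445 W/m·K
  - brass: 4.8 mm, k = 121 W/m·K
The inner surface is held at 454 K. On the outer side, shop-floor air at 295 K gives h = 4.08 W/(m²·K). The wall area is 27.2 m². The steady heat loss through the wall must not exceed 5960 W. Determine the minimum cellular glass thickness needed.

L ≈ 21.4 mm

Model the wall as resistances in series:
R_carbon steel = L/(kA) = 0.0041/(55×27.2) = 2.741×10^-6 K/W
R_brass = L/(kA) = 0.0048/(121×27.2) = 1.458×10^-6 K/W
R_outer film = 1/(h_o·A) = 1/(4.08×27.2) = 0.009011 K/W
Sum of the known resistances R_other = 0.009015 K/W
Required total resistance R_tot = ΔT/Q_allow = 159/5960 = 0.02668 K/W
R_cellular glass = R_tot − R_other = 0.01766 K/W
L = R·k·A = 0.01766×0.0445×27.2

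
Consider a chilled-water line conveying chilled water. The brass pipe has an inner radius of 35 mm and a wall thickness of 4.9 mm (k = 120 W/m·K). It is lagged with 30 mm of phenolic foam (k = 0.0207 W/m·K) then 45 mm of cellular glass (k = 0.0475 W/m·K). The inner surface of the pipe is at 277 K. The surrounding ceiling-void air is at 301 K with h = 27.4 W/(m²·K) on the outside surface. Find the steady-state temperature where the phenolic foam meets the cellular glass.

T ≈ 294 K

Per-layer cylindrical resistances, series-summed:
R_brass pipe wall = ln(39.9/35)/(2π×120×1) = 1.738×10^-4 K/W
R_phenolic foam = ln(69.9/39.9)/(2π×0.0207×1) = 4.311 K/W
R_cellular glass = ln(114.9/69.9)/(2π×0.0475×1) = 1.665 K/W
R_outer film = 1/(h_o·2πr_oL) = 1/(27.4×2π×0.1149×1) = 0.05055 K/W
R_total = 6.027 K/W
Q = ΔT/R_total = 24/6.027
Q = 3.98 W/m
T_interface = T_inner + Q·ΣR(inner→interface) = 277 + 3.98×4.311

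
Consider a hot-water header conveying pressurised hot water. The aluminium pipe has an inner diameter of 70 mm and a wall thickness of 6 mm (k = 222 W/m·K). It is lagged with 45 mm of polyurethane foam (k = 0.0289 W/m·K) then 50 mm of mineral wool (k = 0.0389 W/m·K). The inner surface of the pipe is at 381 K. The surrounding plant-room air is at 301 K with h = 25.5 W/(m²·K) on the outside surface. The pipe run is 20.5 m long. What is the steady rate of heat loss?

Cylindrical conduction, so R = ln(r₂/r₁)/(2πkL) per layer, in series:
R_aluminium pipe wall = ln(41/35)/(2π×222×20.5) = 5.533×10^-6 K/W
R_polyurethane foam = ln(86/41)/(2π×0.0289×20.5) = 0.199 K/W
R_mineral wool = ln(136/86)/(2π×0.0389×20.5) = 0.09147 K/W
R_outer film = 1/(h_o·2πr_oL) = 1/(25.5×2π×0.136×20.5) = 0.002239 K/W
R_total = 0.2927 K/W
Q = ΔT/R_total = 80/0.2927

Q ≈ 273 W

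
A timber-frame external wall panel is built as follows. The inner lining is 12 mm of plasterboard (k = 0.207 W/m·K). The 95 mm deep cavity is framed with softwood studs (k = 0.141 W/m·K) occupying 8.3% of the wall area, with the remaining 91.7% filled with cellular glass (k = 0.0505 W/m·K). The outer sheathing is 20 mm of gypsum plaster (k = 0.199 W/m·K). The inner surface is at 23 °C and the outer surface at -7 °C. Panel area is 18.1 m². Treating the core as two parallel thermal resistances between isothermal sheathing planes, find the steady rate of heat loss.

Sheathing layers in series; stud and cavity paths in parallel between them.
R_inner = 0.012/(0.207×18.1) = 0.003203 K/W
R_stud  = 0.095/(0.141×0.083×18.1) = 0.4485 K/W
R_cav   = 0.095/(0.0505×0.917×18.1) = 0.1133 K/W
1/R_core = 1/R_stud + 1/R_cav → R_core = 0.09048 K/W
R_outer = 0.02/(0.199×18.1) = 0.005553 K/W
R_total = 0.09923 K/W
Q = ΔT/R_total = 30/0.09923

Q ≈ 302 W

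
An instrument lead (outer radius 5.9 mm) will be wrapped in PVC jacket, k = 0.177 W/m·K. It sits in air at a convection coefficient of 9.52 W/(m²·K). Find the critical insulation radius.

For a cylinder r_cr = k/h = 0.177/9.52
r_cr = 18.6 mm; since the bare radius (5.9 mm) is below r_cr, adding a thin layer of insulation will *increase* heat loss.

r_cr ≈ 18.6 mm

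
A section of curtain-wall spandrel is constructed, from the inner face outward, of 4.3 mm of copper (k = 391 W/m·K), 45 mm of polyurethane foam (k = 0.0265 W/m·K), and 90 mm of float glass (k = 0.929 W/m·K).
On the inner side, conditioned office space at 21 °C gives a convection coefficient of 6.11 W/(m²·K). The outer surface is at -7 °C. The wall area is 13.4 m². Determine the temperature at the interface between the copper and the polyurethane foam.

Series thermal resistances:
R_inner film = 1/(h_i·A) = 1/(6.11×13.4) = 0.01221 K/W
R_copper = L/(kA) = 0.0043/(391×13.4) = 8.207×10^-7 K/W
R_polyurethane foam = L/(kA) = 0.045/(0.0265×13.4) = 0.1267 K/W
R_float glass = L/(kA) = 0.09/(0.929×13.4) = 0.00723 K/W
R_total = 0.1462 K/W;  Q = ΔT/R_total = 28/0.1462 = 191.6 W
T_interface = T_inner − Q·ΣR(inner→interface) = 21 − 192×0.01221

T ≈ 18.7 °C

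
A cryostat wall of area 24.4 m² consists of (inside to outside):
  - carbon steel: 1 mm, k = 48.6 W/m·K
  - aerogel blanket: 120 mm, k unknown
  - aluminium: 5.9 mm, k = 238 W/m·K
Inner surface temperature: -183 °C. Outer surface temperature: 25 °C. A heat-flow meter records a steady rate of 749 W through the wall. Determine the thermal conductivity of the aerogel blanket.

k ≈ 0.0177 W/(m·K)

Using the resistance-network approach (series):
R_carbon steel = L/(kA) = 0.001/(48.6×24.4) = 8.433×10^-7 K/W
R_aluminium = L/(kA) = 0.0059/(238×24.4) = 1.016×10^-6 K/W
Sum of known resistances R_other = 1.859×10^-6 K/W
Total R = ΔT/Q = 208/749 = 0.2777 K/W
R_aerogel blanket = R_total − R_other = 0.2777 K/W
k = L/(R·A) = 0.12/(0.2777×24.4)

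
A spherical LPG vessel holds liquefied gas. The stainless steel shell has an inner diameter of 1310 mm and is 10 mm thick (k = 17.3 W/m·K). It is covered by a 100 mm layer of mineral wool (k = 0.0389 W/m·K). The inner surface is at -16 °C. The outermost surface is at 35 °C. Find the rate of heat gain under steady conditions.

Spherical conduction: R = (1/r_in − 1/r_out)/(4πk) per layer; series-sum.
R_stainless steel shell = (1/0.655 − 1/0.665)/(4π×17.3) = 1.056×10^-4 K/W
R_mineral wool = (1/0.665 − 1/0.765)/(4π×0.0389) = 0.4021 K/W
R_total = 0.4022 K/W
Q = ΔT/R_total = 51/0.4022

Q ≈ 127 W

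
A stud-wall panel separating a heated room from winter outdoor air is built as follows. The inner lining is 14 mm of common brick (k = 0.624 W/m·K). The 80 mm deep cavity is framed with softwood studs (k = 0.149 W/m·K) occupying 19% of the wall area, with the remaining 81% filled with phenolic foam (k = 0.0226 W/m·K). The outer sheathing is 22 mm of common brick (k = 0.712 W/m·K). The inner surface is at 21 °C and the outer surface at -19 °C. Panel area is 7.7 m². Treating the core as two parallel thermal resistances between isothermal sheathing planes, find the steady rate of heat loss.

Sheathing layers in series; stud and cavity paths in parallel between them.
R_inner = 0.014/(0.624×7.7) = 0.002914 K/W
R_stud  = 0.08/(0.149×0.19×7.7) = 0.367 K/W
R_cav   = 0.08/(0.0226×0.81×7.7) = 0.5676 K/W
1/R_core = 1/R_stud + 1/R_cav → R_core = 0.2229 K/W
R_outer = 0.022/(0.712×7.7) = 0.004013 K/W
R_total = 0.2298 K/W
Q = ΔT/R_total = 40/0.2298

Q ≈ 174 W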